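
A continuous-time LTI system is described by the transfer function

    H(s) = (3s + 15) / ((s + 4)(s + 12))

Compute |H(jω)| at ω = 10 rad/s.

|H(j10)| ≈ 0.1994

Substitute s = j10: numerator = 15 + j30, denominator = -52 + j160.
|H(j10)| = |15 + j30| / |-52 + j160| = 33.541 / 168.24 ≈ 0.1994.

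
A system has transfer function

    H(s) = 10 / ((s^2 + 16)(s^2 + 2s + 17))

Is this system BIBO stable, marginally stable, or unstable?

The poles can be read from the denominator factors: s = ±4j, -1 ± 4j.
Since the simple pole(s) at s = ±4j lie on the jω-axis with none in the right half-plane, the system is marginally stable.

marginally stable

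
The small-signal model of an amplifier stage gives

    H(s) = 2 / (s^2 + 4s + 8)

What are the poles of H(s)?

s = -2 ± 2j

The poles are the roots of the denominator s^2 + 4s + 8 = 0.
Using the quadratic formula: s = (-4 ± √(-16))/2 = -2 ± 2j.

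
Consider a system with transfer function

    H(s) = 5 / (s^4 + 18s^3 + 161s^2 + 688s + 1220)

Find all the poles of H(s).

s = -4 ± 2j, -5 ± 6j

The poles are the roots of the denominator s^4 + 18s^3 + 161s^2 + 688s + 1220 = 0.
No real roots exist; factor into two real quadratics: (s^2 + 8s + 20)(s^2 + 10s + 61) = 0.
Each quadratic gives a conjugate pair via the quadratic formula.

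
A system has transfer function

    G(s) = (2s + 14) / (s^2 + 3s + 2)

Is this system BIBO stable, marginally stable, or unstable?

The denominator s^2 + 3s + 2 factors as (s + 1)(s + 2), giving poles at s = -1, -2.
Since all poles lie strictly in the left half-plane, the system is stable.

stable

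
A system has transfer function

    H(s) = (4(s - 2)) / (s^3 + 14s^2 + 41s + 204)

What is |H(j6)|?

|H(j6)| ≈ 0.08391

Substitute s = j6: numerator = -8 + j24, denominator = -300 + j30.
|H(j6)| = |-8 + j24| / |-300 + j30| = 25.298 / 301.50 ≈ 0.08391.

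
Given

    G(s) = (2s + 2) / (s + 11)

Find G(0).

Set s = 0: G(0) = (2) / (11) = 2/11.

G(0) = 2/11 ≈ 0.1818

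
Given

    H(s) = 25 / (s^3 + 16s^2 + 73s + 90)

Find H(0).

H(0) = 5/18 ≈ 0.2778

Set s = 0: H(0) = (25) / (90) = 5/18.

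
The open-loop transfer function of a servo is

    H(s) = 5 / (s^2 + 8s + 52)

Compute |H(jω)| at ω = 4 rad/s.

Substitute s = j4: numerator = 5, denominator = 36 + j32.
|H(j4)| = |5| / |36 + j32| = 5 / 48.166 ≈ 0.1038.

|H(j4)| ≈ 0.1038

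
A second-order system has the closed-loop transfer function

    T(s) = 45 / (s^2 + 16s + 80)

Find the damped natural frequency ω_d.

ω_d = 4 rad/s

Comparing s^2 + 16s + 80 to s^2 + 2ζωₙs + ωₙ²: ωₙ = √80 ≈ 8.944 rad/s and ζ = 16/(2·√80) ≈ 0.8944.
ζωₙ = 16/2 = 8, so ω_d = ωₙ√(1−ζ²) = √(ωₙ² − (ζωₙ)²) = √(80 − 8²) = √16 = 4 rad/s.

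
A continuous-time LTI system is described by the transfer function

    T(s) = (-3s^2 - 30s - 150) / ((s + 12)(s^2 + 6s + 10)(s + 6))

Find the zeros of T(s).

Set the numerator to zero: -3s^2 - 30s - 150 = 0, i.e. -3·(s^2 + 10s + 50) = 0.
Factoring: (s^2 + 10s + 50) = 0.

s = -5 + 5j, -5 - 5j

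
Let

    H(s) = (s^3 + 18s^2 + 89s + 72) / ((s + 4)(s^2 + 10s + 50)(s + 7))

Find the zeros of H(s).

Set the numerator to zero: s^3 + 18s^2 + 89s + 72 = 0.
Factoring: (s + 9)(s + 1)(s + 8) = 0.

s = -9, -1, -8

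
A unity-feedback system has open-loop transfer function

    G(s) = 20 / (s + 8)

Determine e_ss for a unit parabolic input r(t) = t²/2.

G(s) has no poles at the origin.
This is a Type 0 system; Ka = lim_{s→0} s^2·G(s) = 0, so the steady-state error for a parabola input is infinite.

e_ss = ∞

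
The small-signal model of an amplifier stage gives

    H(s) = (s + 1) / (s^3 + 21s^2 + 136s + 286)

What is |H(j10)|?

|H(j10)| ≈ 0.005434

Substitute s = j10: numerator = 1 + j10, denominator = -1814 + j360.
|H(j10)| = |1 + j10| / |-1814 + j360| = 10.050 / 1849.4 ≈ 0.005434.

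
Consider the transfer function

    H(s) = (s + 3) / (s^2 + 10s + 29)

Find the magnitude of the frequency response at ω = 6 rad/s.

Substitute s = j6: numerator = 3 + j6, denominator = -7 + j60.
|H(j6)| = |3 + j6| / |-7 + j60| = 6.7082 / 60.407 ≈ 0.1111.

|H(j6)| ≈ 0.1111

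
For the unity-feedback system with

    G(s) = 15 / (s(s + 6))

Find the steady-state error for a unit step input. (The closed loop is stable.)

G(s) has one pole at the origin.
This is a Type 1 system; for a step input the steady-state error is zero.

e_ss = 0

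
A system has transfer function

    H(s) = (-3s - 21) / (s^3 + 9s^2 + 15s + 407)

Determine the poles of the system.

s = 1 + 6j, 1 - 6j, -11

The poles are the roots of the denominator s^3 + 9s^2 + 15s + 407 = 0.
Trying s = -11: the polynomial evaluates to 0, so (s + 11) is a factor.
Dividing out leaves s^2 - 2s + 37 = 0.
The quadratic formula then gives s = 1 ± 6j.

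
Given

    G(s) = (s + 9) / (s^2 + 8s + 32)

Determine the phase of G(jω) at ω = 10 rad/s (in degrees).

At s = j10: numerator = 9 + j10, denominator = -68 + j80.
∠G = ∠num − ∠den = 48.013° − (130.36°) = -82.35°.

∠G(j10) ≈ -82.35°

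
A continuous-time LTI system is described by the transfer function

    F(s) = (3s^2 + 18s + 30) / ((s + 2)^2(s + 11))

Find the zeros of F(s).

Set the numerator to zero: 3s^2 + 18s + 30 = 0, i.e. 3·(s^2 + 6s + 10) = 0.
Factoring: (s^2 + 6s + 10) = 0.

s = -3 + j, -3 - j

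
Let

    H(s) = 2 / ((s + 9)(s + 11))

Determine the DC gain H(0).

At s = 0 each factor (s + a) contributes a and each (s^2 + bs + c) contributes c.
H(0) = 2·1 / ((9) · (11)) = 2/99 = 2/99.

H(0) = 2/99 ≈ 0.02020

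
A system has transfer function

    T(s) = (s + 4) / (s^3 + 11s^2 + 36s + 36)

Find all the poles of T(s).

The poles are the roots of the denominator s^3 + 11s^2 + 36s + 36 = 0.
Trying s = -6: the polynomial evaluates to 0, so (s + 6) is a factor.
Dividing out leaves s^2 + 5s + 6 = 0.
Factoring the quadratic: (s + 2)(s + 3) = 0.

s = -6, -2, -3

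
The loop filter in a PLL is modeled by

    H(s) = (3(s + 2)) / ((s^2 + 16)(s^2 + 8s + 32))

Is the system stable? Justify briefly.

marginally stable

The poles can be read from the denominator factors: s = ±4j, -4 ± 4j.
Since the simple pole(s) at s = 4j, -4j lie on the jω-axis with none in the right half-plane, the system is marginally stable.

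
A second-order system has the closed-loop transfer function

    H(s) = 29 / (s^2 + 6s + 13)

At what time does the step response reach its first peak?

Comparing s^2 + 6s + 13 to s^2 + 2ζωₙs + ωₙ²: ωₙ = √13 ≈ 3.606 rad/s and ζ = 6/(2·√13) ≈ 0.8321.
ζωₙ = 6/2 = 3, so ω_d = ωₙ√(1−ζ²) = √(ωₙ² − (ζωₙ)²) = √(13 − 3²) = √4 = 2 rad/s.
t_p = π/ω_d = π/2 ≈ 1.571 s.

t_p ≈ 1.571 s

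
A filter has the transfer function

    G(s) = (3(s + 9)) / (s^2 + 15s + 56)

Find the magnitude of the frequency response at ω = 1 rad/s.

|G(j1)| ≈ 0.4765

Substitute s = j1: numerator = 27 + j3, denominator = 55 + j15.
|G(j1)| = |27 + j3| / |55 + j15| = 27.166 / 57.009 ≈ 0.4765.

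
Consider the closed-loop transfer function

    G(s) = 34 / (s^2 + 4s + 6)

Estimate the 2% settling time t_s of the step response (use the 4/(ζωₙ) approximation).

Comparing s^2 + 4s + 6 to s^2 + 2ζωₙs + ωₙ²: ωₙ = √6 ≈ 2.449 rad/s and ζ = 4/(2·√6) ≈ 0.8165.
ζωₙ = 4/2 = 2, so t_s ≈ 4/(ζωₙ) = 4/2 = 2 s.

t_s ≈ 2 s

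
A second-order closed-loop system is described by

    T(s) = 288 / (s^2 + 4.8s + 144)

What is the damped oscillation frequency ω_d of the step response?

ω_d ≈ 11.76 rad/s

Comparing s^2 + 4.8s + 144 to s^2 + 2ζωₙs + ωₙ²: ωₙ = 12 rad/s and ζ = 4.8/(2·12) = 0.2.
ζωₙ = 4.8/2 = 2.4, so ω_d = ωₙ√(1−ζ²) = √(ωₙ² − (ζωₙ)²) = √(144 − 2.4²) = √138.24 ≈ 11.76 rad/s.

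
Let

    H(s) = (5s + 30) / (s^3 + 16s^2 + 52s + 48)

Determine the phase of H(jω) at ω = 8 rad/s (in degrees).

∠H(j8) ≈ -132.5°

At s = j8: numerator = 30 + j40, denominator = -976 - j96.
∠H = ∠num − ∠den = 53.130° − (-174.38°) = 227.5°, which wraps to -132.5°.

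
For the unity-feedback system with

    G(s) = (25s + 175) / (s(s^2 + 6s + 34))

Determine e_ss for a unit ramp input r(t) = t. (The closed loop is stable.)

e_ss = 0.1943

G(s) has one pole at the origin.
This is a Type 1 system. Kv = lim_{s→0} s·G(s) = 175/34.
e_ss = 1/Kv = 1/(175/34) = 34/175 ≈ 0.1943.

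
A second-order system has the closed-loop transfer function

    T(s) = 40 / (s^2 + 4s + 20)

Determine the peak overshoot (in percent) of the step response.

Comparing s^2 + 4s + 20 to s^2 + 2ζωₙs + ωₙ²: ωₙ = √20 ≈ 4.472 rad/s and ζ = 4/(2·√20) ≈ 0.4472.
%OS = 100·exp(−πζ/√(1−ζ²)) = 100·exp(−π·0.4472/√(1−0.4472²)) ≈ 20.8%.

%OS ≈ 20.8%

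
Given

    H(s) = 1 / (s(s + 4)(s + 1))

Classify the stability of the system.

marginally stable

The poles can be read from the denominator factors: s = 0, -4, -1.
Since the simple pole(s) at s = 0 lie on the jω-axis with none in the right half-plane, the system is marginally stable.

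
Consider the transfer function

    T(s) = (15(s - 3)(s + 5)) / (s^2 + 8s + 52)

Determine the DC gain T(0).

T(0) = -225/52 ≈ -4.327

Set s = 0: T(0) = (-225) / (52) = -225/52.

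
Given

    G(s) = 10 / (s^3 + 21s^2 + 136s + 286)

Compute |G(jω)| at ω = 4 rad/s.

Substitute s = j4: numerator = 10, denominator = -50 + j480.
|G(j4)| = |10| / |-50 + j480| = 10 / 482.60 ≈ 0.02072.

|G(j4)| ≈ 0.02072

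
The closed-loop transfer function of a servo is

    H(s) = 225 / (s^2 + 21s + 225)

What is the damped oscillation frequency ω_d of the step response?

Comparing s^2 + 21s + 225 to s^2 + 2ζωₙs + ωₙ²: ωₙ = 15 rad/s and ζ = 21/(2·15) = 0.7.
ζωₙ = 21/2 = 10.5, so ω_d = ωₙ√(1−ζ²) = √(ωₙ² − (ζωₙ)²) = √(225 − 10.5²) = √114.75 ≈ 10.71 rad/s.

ω_d ≈ 10.71 rad/s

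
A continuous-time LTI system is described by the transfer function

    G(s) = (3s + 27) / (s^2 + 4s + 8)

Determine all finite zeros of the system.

s = -9

Set the numerator to zero: 3s + 27 = 0, i.e. 3·(s + 9) = 0.
So s = -9.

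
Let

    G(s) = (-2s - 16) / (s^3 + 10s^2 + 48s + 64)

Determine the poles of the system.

s = -4 ± 4j, -2

The poles are the roots of the denominator s^3 + 10s^2 + 48s + 64 = 0.
Trying s = -2: the polynomial evaluates to 0, so (s + 2) is a factor.
Dividing out leaves s^2 + 8s + 32 = 0.
The quadratic formula then gives s = -4 ± 4j.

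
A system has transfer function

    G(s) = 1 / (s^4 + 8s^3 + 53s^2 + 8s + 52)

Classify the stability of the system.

The denominator s^4 + 8s^3 + 53s^2 + 8s + 52 factors as (s^2 + 1)(s^2 + 8s + 52), giving poles at s = ±j, -4 ± 6j.
Since the simple pole(s) at s = ±j lie on the jω-axis with none in the right half-plane, the system is marginally stable.

marginally stable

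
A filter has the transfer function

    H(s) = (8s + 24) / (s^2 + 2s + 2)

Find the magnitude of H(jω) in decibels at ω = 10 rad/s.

Substitute s = j10: numerator = 24 + j80, denominator = -98 + j20.
|H(j10)| = |24 + j80| / |-98 + j20| = 83.522 / 100.02 ≈ 0.8351.
In decibels: 20·log₁₀(0.8351) ≈ -1.57 dB.

|H(j10)|_dB ≈ -1.57 dB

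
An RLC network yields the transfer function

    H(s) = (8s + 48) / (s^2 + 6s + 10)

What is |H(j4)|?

|H(j4)| ≈ 2.332

Substitute s = j4: numerator = 48 + j32, denominator = -6 + j24.
|H(j4)| = |48 + j32| / |-6 + j24| = 57.689 / 24.739 ≈ 2.332.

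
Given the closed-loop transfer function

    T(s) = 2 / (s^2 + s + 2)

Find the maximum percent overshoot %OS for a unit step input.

%OS ≈ 30.5%

Comparing s^2 + s + 2 to s^2 + 2ζωₙs + ωₙ²: ωₙ = √2 ≈ 1.414 rad/s and ζ = 1/(2·√2) ≈ 0.3536.
%OS = 100·exp(−πζ/√(1−ζ²)) = 100·exp(−π·0.3536/√(1−0.3536²)) ≈ 30.5%.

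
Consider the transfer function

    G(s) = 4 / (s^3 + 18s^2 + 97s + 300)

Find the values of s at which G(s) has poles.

The poles are the roots of the denominator s^3 + 18s^2 + 97s + 300 = 0.
Trying s = -12: the polynomial evaluates to 0, so (s + 12) is a factor.
Dividing out leaves s^2 + 6s + 25 = 0.
The quadratic formula then gives s = -3 ± 4j.

s = -3 + 4j, -3 - 4j, -12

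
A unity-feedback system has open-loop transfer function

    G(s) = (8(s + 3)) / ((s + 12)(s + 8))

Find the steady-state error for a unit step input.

e_ss = 0.8000

G(s) has no poles at the origin.
This is a Type 0 system. Kp = lim_{s→0} G(s) = 24/96 = 1/4.
e_ss = 1/(1 + Kp) = 1/(1 + 1/4) = 4/5 ≈ 0.8000.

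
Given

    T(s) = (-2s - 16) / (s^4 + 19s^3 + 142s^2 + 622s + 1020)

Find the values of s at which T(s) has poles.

The poles are the roots of the denominator s^4 + 19s^3 + 142s^2 + 622s + 1020 = 0.
Trying s = -3: the polynomial evaluates to 0, so (s + 3) is a factor.
Dividing out leaves s^3 + 16s^2 + 94s + 340 = 0.
This factors further as (s^2 + 6s + 34)(s + 10) = 0.

s = -3, -3 ± 5j, -10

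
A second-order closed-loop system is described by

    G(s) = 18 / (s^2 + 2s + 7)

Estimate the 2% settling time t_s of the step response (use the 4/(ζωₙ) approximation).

Comparing s^2 + 2s + 7 to s^2 + 2ζωₙs + ωₙ²: ωₙ = √7 ≈ 2.646 rad/s and ζ = 2/(2·√7) ≈ 0.3780.
ζωₙ = 2/2 = 1, so t_s ≈ 4/(ζωₙ) = 4/1 = 4 s.

t_s ≈ 4 s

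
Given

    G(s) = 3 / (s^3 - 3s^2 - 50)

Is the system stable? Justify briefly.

unstable

The denominator s^3 - 3s^2 - 50 factors as (s^2 + 2s + 10)(s - 5), giving poles at s = -1 ± 3j, 5.
Since the pole(s) at s = 5 lie in the right half-plane, the system is unstable.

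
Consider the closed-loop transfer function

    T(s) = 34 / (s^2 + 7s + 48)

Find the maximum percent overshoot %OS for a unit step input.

Comparing s^2 + 7s + 48 to s^2 + 2ζωₙs + ωₙ²: ωₙ = √48 ≈ 6.928 rad/s and ζ = 7/(2·√48) ≈ 0.5052.
%OS = 100·exp(−πζ/√(1−ζ²)) = 100·exp(−π·0.5052/√(1−0.5052²)) ≈ 15.9%.

%OS ≈ 15.9%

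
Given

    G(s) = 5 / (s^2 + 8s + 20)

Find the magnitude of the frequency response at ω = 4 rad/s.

Substitute s = j4: numerator = 5, denominator = 4 + j32.
|G(j4)| = |5| / |4 + j32| = 5 / 32.249 ≈ 0.1550.

|G(j4)| ≈ 0.1550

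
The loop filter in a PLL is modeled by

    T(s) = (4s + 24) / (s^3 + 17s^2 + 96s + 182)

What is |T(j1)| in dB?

|T(j1)|_dB ≈ -17.9 dB

Substitute s = j1: numerator = 24 + j4, denominator = 165 + j95.
|T(j1)| = |24 + j4| / |165 + j95| = 24.331 / 190.39 ≈ 0.1278.
In decibels: 20·log₁₀(0.1278) ≈ -17.9 dB.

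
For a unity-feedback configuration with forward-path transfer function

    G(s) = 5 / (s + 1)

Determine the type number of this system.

The denominator has no factor of s at the origin — no free integrator — so this is a Type 0 system.

Type 0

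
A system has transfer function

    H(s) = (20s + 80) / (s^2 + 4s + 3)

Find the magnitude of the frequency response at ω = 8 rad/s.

Substitute s = j8: numerator = 80 + j160, denominator = -61 + j32.
|H(j8)| = |80 + j160| / |-61 + j32| = 178.89 / 68.884 ≈ 2.597.

|H(j8)| ≈ 2.597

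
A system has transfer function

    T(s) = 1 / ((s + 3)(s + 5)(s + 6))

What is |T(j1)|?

|T(j1)| ≈ 0.01020

Substitute s = j1: numerator = 1, denominator = 76 + j62.
|T(j1)| = |1| / |76 + j62| = 1 / 98.082 ≈ 0.01020.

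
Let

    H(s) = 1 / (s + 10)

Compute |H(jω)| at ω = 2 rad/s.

|H(j2)| ≈ 0.09806

Substitute s = j2: numerator = 1, denominator = 10 + j2.
|H(j2)| = |1| / |10 + j2| = 1 / 10.198 ≈ 0.09806.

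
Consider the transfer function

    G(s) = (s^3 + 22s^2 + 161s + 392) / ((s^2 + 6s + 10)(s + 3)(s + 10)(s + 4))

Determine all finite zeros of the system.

s = -7, -7, -8

Set the numerator to zero: s^3 + 22s^2 + 161s + 392 = 0.
Factoring: (s + 7)^2(s + 8) = 0.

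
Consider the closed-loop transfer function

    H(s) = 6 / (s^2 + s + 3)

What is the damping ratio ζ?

ζ ≈ 0.2887

Compare the denominator to the standard form s^2 + 2ζωₙs + ωₙ².
ωₙ² = 3, so ωₙ = √3 ≈ 1.732 rad/s.
2ζωₙ = 1, so ζ = 1/(2·√3) ≈ 0.2887.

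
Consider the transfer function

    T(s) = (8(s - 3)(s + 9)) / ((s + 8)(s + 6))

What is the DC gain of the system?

T(0) = -9/2 ≈ -4.500

At s = 0 each factor (s + a) contributes a and each (s^2 + bs + c) contributes c.
T(0) = 8·(-3) · (9) / ((8) · (6)) = -216/48 = -9/2.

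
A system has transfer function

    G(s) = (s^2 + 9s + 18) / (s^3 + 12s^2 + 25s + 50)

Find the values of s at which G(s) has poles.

s = -1 + 2j, -1 - 2j, -10

The poles are the roots of the denominator s^3 + 12s^2 + 25s + 50 = 0.
Trying s = -10: the polynomial evaluates to 0, so (s + 10) is a factor.
Dividing out leaves s^2 + 2s + 5 = 0.
The quadratic formula then gives s = -1 ± 2j.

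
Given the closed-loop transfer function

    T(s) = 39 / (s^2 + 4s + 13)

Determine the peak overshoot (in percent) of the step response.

%OS ≈ 12.3%

Comparing s^2 + 4s + 13 to s^2 + 2ζωₙs + ωₙ²: ωₙ = √13 ≈ 3.606 rad/s and ζ = 4/(2·√13) ≈ 0.5547.
%OS = 100·exp(−πζ/√(1−ζ²)) = 100·exp(−π·0.5547/√(1−0.5547²)) ≈ 12.3%.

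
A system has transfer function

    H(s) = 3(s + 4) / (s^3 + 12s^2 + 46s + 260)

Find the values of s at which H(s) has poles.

The poles are the roots of the denominator s^3 + 12s^2 + 46s + 260 = 0.
Trying s = -10: the polynomial evaluates to 0, so (s + 10) is a factor.
Dividing out leaves s^2 + 2s + 26 = 0.
The quadratic formula then gives s = -1 ± 5j.

s = -1 ± 5j, -10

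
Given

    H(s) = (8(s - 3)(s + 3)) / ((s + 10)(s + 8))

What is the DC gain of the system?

At s = 0 each factor (s + a) contributes a and each (s^2 + bs + c) contributes c.
H(0) = 8·(-3) · (3) / ((10) · (8)) = -72/80 = -9/10.

H(0) = -9/10 ≈ -0.9000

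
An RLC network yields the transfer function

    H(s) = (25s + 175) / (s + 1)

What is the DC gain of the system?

H(0) = 175

Set s = 0: H(0) = (175) / (1) = 175.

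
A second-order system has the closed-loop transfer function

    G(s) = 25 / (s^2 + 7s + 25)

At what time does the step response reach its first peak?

Comparing s^2 + 7s + 25 to s^2 + 2ζωₙs + ωₙ²: ωₙ = 5 rad/s and ζ = 7/(2·5) = 0.7.
ζωₙ = 7/2 = 3.5, so ω_d = ωₙ√(1−ζ²) = √(ωₙ² − (ζωₙ)²) = √(25 − 3.5²) = √12.75 ≈ 3.571 rad/s.
t_p = π/ω_d = π/3.571 ≈ 0.8798 s.

t_p ≈ 0.8798 s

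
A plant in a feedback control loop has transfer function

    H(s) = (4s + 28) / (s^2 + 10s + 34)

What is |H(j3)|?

|H(j3)| ≈ 0.7801

Substitute s = j3: numerator = 28 + j12, denominator = 25 + j30.
|H(j3)| = |28 + j12| / |25 + j30| = 30.463 / 39.051 ≈ 0.7801.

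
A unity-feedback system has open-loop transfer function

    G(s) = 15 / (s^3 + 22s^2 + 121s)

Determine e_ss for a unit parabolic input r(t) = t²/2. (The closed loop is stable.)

G(s) has one pole at the origin.
This is a Type 1 system; Ka = lim_{s→0} s^2·G(s) = 0, so the steady-state error for a parabola input is infinite.

e_ss = ∞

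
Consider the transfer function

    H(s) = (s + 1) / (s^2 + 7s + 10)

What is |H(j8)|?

|H(j8)| ≈ 0.1036

Substitute s = j8: numerator = 1 + j8, denominator = -54 + j56.
|H(j8)| = |1 + j8| / |-54 + j56| = 8.0623 / 77.795 ≈ 0.1036.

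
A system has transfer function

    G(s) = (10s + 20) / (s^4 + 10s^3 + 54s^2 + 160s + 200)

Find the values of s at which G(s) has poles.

s = -3 ± j, -2 ± 4j

The poles are the roots of the denominator s^4 + 10s^3 + 54s^2 + 160s + 200 = 0.
No real roots exist; factor into two real quadratics: (s^2 + 6s + 10)(s^2 + 4s + 20) = 0.
Each quadratic gives a conjugate pair via the quadratic formula.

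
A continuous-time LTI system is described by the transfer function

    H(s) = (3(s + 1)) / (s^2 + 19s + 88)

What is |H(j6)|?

|H(j6)| ≈ 0.1456

Substitute s = j6: numerator = 3 + j18, denominator = 52 + j114.
|H(j6)| = |3 + j18| / |52 + j114| = 18.248 / 125.30 ≈ 0.1456.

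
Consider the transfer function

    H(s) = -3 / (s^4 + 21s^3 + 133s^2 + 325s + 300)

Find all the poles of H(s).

The poles are the roots of the denominator s^4 + 21s^3 + 133s^2 + 325s + 300 = 0.
Trying s = -12: the polynomial evaluates to 0, so (s + 12) is a factor.
Dividing out leaves s^3 + 9s^2 + 25s + 25 = 0.
This factors further as (s^2 + 4s + 5)(s + 5) = 0.

s = -2 + j, -2 - j, -12, -5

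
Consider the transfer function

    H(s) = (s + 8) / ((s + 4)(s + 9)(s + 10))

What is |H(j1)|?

Substitute s = j1: numerator = 8 + j1, denominator = 337 + j165.
|H(j1)| = |8 + j1| / |337 + j165| = 8.0623 / 375.23 ≈ 0.02149.

|H(j1)| ≈ 0.02149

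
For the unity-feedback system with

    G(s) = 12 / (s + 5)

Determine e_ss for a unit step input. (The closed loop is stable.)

e_ss = 0.2941

G(s) has no poles at the origin.
This is a Type 0 system. Kp = lim_{s→0} G(s) = 12/5.
e_ss = 1/(1 + Kp) = 1/(1 + 12/5) = 5/17 ≈ 0.2941.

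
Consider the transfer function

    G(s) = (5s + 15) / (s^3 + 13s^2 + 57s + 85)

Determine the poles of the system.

s = -4 + j, -4 - j, -5

The poles are the roots of the denominator s^3 + 13s^2 + 57s + 85 = 0.
Trying s = -5: the polynomial evaluates to 0, so (s + 5) is a factor.
Dividing out leaves s^2 + 8s + 17 = 0.
The quadratic formula then gives s = -4 ± 1j.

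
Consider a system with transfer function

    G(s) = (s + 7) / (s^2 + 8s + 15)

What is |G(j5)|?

|G(j5)| ≈ 0.2086

Substitute s = j5: numerator = 7 + j5, denominator = -10 + j40.
|G(j5)| = |7 + j5| / |-10 + j40| = 8.6023 / 41.231 ≈ 0.2086.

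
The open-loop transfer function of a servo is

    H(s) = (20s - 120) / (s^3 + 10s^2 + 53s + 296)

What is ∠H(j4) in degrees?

∠H(j4) ≈ 98.89°

At s = j4: numerator = -120 + j80, denominator = 136 + j148.
∠H = ∠num − ∠den = 146.31° − (47.420°) = 98.89°.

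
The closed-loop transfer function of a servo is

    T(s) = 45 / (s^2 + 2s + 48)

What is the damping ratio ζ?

ζ ≈ 0.1443

Compare the denominator to the standard form s^2 + 2ζωₙs + ωₙ².
ωₙ² = 48, so ωₙ = √48 ≈ 6.928 rad/s.
2ζωₙ = 2, so ζ = 2/(2·√48) ≈ 0.1443.
With ζ = 0.1443 the response is underdamped.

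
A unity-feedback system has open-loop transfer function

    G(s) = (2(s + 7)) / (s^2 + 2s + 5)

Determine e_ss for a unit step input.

G(s) has no poles at the origin.
This is a Type 0 system. Kp = lim_{s→0} G(s) = 14/5.
e_ss = 1/(1 + Kp) = 1/(1 + 14/5) = 5/19 ≈ 0.2632.

e_ss = 0.2632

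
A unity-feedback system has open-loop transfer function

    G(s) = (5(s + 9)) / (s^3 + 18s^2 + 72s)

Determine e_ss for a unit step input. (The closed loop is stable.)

G(s) has one pole at the origin.
This is a Type 1 system; for a step input the steady-state error is zero.

e_ss = 0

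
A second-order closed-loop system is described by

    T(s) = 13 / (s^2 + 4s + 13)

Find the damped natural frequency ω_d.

Comparing s^2 + 4s + 13 to s^2 + 2ζωₙs + ωₙ²: ωₙ = √13 ≈ 3.606 rad/s and ζ = 4/(2·√13) ≈ 0.5547.
ζωₙ = 4/2 = 2, so ω_d = ωₙ√(1−ζ²) = √(ωₙ² − (ζωₙ)²) = √(13 − 2²) = √9 = 3 rad/s.

ω_d = 3 rad/s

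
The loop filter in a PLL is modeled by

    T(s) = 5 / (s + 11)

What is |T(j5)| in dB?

Substitute s = j5: numerator = 5, denominator = 11 + j5.
|T(j5)| = |5| / |11 + j5| = 5 / 12.083 ≈ 0.4138.
In decibels: 20·log₁₀(0.4138) ≈ -7.66 dB.

|T(j5)|_dB ≈ -7.66 dB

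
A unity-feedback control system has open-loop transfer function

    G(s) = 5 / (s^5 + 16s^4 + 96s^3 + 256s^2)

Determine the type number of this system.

Type 2

Factor s from the denominator: s^5 + 16s^4 + 96s^3 + 256s^2 = s^2·(s^3 + 16s^2 + 96s + 256).
There are 2 poles at the origin, so the system is Type 2.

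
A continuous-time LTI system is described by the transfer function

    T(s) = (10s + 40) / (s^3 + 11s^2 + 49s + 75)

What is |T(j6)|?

Substitute s = j6: numerator = 40 + j60, denominator = -321 + j78.
|T(j6)| = |40 + j60| / |-321 + j78| = 72.111 / 330.34 ≈ 0.2183.

|T(j6)| ≈ 0.2183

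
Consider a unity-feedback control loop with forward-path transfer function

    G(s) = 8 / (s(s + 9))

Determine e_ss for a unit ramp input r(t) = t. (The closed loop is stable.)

G(s) has one pole at the origin.
This is a Type 1 system. Kv = lim_{s→0} s·G(s) = 8/9.
e_ss = 1/Kv = 1/(8/9) = 9/8 ≈ 1.125.

e_ss = 1.125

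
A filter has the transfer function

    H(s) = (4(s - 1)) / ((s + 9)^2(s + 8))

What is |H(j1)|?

Substitute s = j1: numerator = -4 + j4, denominator = 622 + j224.
|H(j1)| = |-4 + j4| / |622 + j224| = 5.6569 / 661.11 ≈ 0.008557.

|H(j1)| ≈ 0.008557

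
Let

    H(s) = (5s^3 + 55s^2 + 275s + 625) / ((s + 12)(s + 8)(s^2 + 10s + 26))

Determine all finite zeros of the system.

Set the numerator to zero: 5s^3 + 55s^2 + 275s + 625 = 0, i.e. 5·(s^3 + 11s^2 + 55s + 125) = 0.
Factoring: (s^2 + 6s + 25)(s + 5) = 0.

s = -3 + 4j, -3 - 4j, -5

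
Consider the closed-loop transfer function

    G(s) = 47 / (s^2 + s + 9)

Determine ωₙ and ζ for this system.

ωₙ = 3 rad/s, ζ ≈ 0.1667

Compare the denominator to the standard form s^2 + 2ζωₙs + ωₙ².
ωₙ² = 9, so ωₙ = 3 rad/s.
2ζωₙ = 1, so ζ = 1/(2·3) ≈ 0.1667.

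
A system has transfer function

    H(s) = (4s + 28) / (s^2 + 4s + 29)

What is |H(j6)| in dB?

|H(j6)|_dB ≈ 3.38 dB

Substitute s = j6: numerator = 28 + j24, denominator = -7 + j24.
|H(j6)| = |28 + j24| / |-7 + j24| = 36.878 / 25 ≈ 1.475.
In decibels: 20·log₁₀(1.475) ≈ 3.38 dB.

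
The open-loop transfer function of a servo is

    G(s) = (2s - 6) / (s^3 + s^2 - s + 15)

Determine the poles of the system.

s = 1 ± 2j, -3

The poles are the roots of the denominator s^3 + s^2 - s + 15 = 0.
Trying s = -3: the polynomial evaluates to 0, so (s + 3) is a factor.
Dividing out leaves s^2 - 2s + 5 = 0.
The quadratic formula then gives s = 1 ± 2j.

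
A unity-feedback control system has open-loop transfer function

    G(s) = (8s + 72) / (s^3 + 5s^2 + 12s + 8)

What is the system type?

The denominator has no factor of s at the origin — no free integrator — so this is a Type 0 system.

Type 0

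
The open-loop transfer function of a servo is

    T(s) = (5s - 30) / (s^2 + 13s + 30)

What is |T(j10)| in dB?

|T(j10)|_dB ≈ -8.07 dB

Substitute s = j10: numerator = -30 + j50, denominator = -70 + j130.
|T(j10)| = |-30 + j50| / |-70 + j130| = 58.310 / 147.65 ≈ 0.3949.
In decibels: 20·log₁₀(0.3949) ≈ -8.07 dB.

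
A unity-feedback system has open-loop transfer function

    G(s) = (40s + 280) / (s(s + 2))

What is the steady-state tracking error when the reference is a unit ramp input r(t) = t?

G(s) has one pole at the origin.
This is a Type 1 system. Kv = lim_{s→0} s·G(s) = 280/2 = 140.
e_ss = 1/Kv = 1/(140) = 1/140 ≈ 0.007143.

e_ss = 0.007143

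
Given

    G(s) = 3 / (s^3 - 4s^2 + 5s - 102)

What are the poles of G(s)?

s = -1 + 4j, -1 - 4j, 6

The poles are the roots of the denominator s^3 - 4s^2 + 5s - 102 = 0.
Trying s = 6: the polynomial evaluates to 0, so (s - 6) is a factor.
Dividing out leaves s^2 + 2s + 17 = 0.
The quadratic formula then gives s = -1 ± 4j.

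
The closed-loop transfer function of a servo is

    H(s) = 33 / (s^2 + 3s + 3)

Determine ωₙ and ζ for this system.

Compare the denominator to the standard form s^2 + 2ζωₙs + ωₙ².
ωₙ² = 3, so ωₙ = √3 ≈ 1.732 rad/s.
2ζωₙ = 3, so ζ = 3/(2·√3) ≈ 0.8660.
With ζ = 0.8660 the response is underdamped.

ωₙ ≈ 1.732 rad/s, ζ ≈ 0.8660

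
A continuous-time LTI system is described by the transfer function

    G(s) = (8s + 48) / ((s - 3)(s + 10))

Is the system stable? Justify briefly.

unstable

The poles can be read from the denominator factors: s = 3, -10.
Since the pole(s) at s = 3 lie in the right half-plane, the system is unstable.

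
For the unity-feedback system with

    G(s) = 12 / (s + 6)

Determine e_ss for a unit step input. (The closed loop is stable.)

e_ss = 0.3333

G(s) has no poles at the origin.
This is a Type 0 system. Kp = lim_{s→0} G(s) = 12/6 = 2.
e_ss = 1/(1 + Kp) = 1/(1 + 2) = 1/3 ≈ 0.3333.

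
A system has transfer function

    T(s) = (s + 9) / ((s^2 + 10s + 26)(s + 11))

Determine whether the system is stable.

stable

The poles can be read from the denominator factors: s = -5 ± j, -11.
Since all poles lie strictly in the left half-plane, the system is stable.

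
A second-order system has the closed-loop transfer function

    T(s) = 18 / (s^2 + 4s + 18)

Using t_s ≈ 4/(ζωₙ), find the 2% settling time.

t_s ≈ 2 s

Comparing s^2 + 4s + 18 to s^2 + 2ζωₙs + ωₙ²: ωₙ = √18 ≈ 4.243 rad/s and ζ = 4/(2·√18) ≈ 0.4714.
ζωₙ = 4/2 = 2, so t_s ≈ 4/(ζωₙ) = 4/2 = 2 s.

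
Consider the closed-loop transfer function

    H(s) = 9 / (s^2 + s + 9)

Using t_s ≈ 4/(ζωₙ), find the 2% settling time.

Comparing s^2 + s + 9 to s^2 + 2ζωₙs + ωₙ²: ωₙ = 3 rad/s and ζ = 1/(2·3) ≈ 0.1667.
ζωₙ = 1/2 = 0.5, so t_s ≈ 4/(ζωₙ) = 4/0.5 = 8 s.

t_s ≈ 8 s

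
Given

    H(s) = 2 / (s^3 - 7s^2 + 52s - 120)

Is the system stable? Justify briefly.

The denominator s^3 - 7s^2 + 52s - 120 factors as (s^2 - 4s + 40)(s - 3), giving poles at s = 2 ± 6j, 3.
Since the pole(s) at s = 2 ± 6j, 3 lie in the right half-plane, the system is unstable.

unstable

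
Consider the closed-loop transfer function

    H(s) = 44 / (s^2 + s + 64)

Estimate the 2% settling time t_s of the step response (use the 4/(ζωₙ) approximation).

Comparing s^2 + s + 64 to s^2 + 2ζωₙs + ωₙ²: ωₙ = 8 rad/s and ζ = 1/(2·8) = 0.0625.
ζωₙ = 1/2 = 0.5, so t_s ≈ 4/(ζωₙ) = 4/0.5 = 8 s.

t_s ≈ 8 s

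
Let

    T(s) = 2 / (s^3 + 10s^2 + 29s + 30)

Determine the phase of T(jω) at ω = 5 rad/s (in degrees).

∠T(j5) ≈ -174.8°

At s = j5: numerator = 2, denominator = -220 + j20.
∠T = ∠num − ∠den = 0° − (174.81°) = -174.8°.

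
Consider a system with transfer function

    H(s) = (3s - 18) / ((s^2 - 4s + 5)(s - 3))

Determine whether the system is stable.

The poles can be read from the denominator factors: s = 2 ± j, 3.
Since the pole(s) at s = 2 ± j, 3 lie in the right half-plane, the system is unstable.

unstable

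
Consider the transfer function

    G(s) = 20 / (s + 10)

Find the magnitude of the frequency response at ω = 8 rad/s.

Substitute s = j8: numerator = 20, denominator = 10 + j8.
|G(j8)| = |20| / |10 + j8| = 20 / 12.806 ≈ 1.562.

|G(j8)| ≈ 1.562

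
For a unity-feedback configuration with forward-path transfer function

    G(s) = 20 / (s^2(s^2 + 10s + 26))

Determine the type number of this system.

Type 2

The denominator has 2 factors of s at the origin (free integrators), so this is a Type 2 system.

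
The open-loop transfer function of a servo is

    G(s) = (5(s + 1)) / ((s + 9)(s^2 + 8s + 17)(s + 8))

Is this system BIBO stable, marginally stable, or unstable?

The poles can be read from the denominator factors: s = -9, -4 + j, -4 - j, -8.
Since all poles lie strictly in the left half-plane, the system is stable.

stable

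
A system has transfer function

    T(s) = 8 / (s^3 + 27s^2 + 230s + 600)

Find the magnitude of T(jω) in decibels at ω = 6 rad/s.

Substitute s = j6: numerator = 8, denominator = -372 + j1164.
|T(j6)| = |8| / |-372 + j1164| = 8 / 1222.0 ≈ 0.006547.
In decibels: 20·log₁₀(0.006547) ≈ -43.7 dB.

|T(j6)|_dB ≈ -43.7 dB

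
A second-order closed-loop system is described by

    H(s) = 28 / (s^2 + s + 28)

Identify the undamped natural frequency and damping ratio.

Compare the denominator to the standard form s^2 + 2ζωₙs + ωₙ².
ωₙ² = 28, so ωₙ = √28 ≈ 5.292 rad/s.
2ζωₙ = 1, so ζ = 1/(2·√28) ≈ 0.09449.
With ζ = 0.09449 the response is underdamped.

ωₙ ≈ 5.292 rad/s, ζ ≈ 0.09449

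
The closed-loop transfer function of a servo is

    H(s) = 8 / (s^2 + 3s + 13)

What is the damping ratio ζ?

ζ ≈ 0.4160

Compare the denominator to the standard form s^2 + 2ζωₙs + ωₙ².
ωₙ² = 13, so ωₙ = √13 ≈ 3.606 rad/s.
2ζωₙ = 3, so ζ = 3/(2·√13) ≈ 0.4160.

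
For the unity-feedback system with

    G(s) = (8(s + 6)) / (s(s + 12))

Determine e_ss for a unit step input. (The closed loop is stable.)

G(s) has one pole at the origin.
This is a Type 1 system; for a step input the steady-state error is zero.

e_ss = 0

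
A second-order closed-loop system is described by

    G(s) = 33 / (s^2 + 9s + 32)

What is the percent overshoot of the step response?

Comparing s^2 + 9s + 32 to s^2 + 2ζωₙs + ωₙ²: ωₙ = √32 ≈ 5.657 rad/s and ζ = 9/(2·√32) ≈ 0.7955.
%OS = 100·exp(−πζ/√(1−ζ²)) = 100·exp(−π·0.7955/√(1−0.7955²)) ≈ 1.62%.

%OS ≈ 1.62%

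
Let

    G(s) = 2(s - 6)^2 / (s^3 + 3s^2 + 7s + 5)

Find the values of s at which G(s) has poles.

The poles are the roots of the denominator s^3 + 3s^2 + 7s + 5 = 0.
Trying s = -1: the polynomial evaluates to 0, so (s + 1) is a factor.
Dividing out leaves s^2 + 2s + 5 = 0.
The quadratic formula then gives s = -1 ± 2j.

s = -1 ± 2j, -1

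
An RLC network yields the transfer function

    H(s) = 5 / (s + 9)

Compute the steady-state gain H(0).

At s = 0 each factor (s + a) contributes a and each (s^2 + bs + c) contributes c.
H(0) = 5·1 / ((9)) = 5/9 = 5/9.

H(0) = 5/9 ≈ 0.5556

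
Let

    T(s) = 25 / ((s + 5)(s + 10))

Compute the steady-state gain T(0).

T(0) = 1/2 ≈ 0.5000

Set s = 0: T(0) = (25) / (50) = 1/2.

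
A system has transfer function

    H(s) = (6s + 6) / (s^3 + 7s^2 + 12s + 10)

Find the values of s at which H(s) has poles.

s = -1 + j, -1 - j, -5

The poles are the roots of the denominator s^3 + 7s^2 + 12s + 10 = 0.
Trying s = -5: the polynomial evaluates to 0, so (s + 5) is a factor.
Dividing out leaves s^2 + 2s + 2 = 0.
The quadratic formula then gives s = -1 ± 1j.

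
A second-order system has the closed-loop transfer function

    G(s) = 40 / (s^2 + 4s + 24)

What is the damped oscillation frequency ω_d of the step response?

Comparing s^2 + 4s + 24 to s^2 + 2ζωₙs + ωₙ²: ωₙ = √24 ≈ 4.899 rad/s and ζ = 4/(2·√24) ≈ 0.4082.
ζωₙ = 4/2 = 2, so ω_d = ωₙ√(1−ζ²) = √(ωₙ² − (ζωₙ)²) = √(24 − 2²) = √20 ≈ 4.472 rad/s.

ω_d ≈ 4.472 rad/s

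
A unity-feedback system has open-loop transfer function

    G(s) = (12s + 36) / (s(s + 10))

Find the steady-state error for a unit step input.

e_ss = 0

G(s) has one pole at the origin.
This is a Type 1 system; for a step input the steady-state error is zero.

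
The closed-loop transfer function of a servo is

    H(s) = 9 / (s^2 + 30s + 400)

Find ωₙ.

Compare the denominator to the standard form s^2 + 2ζωₙs + ωₙ².
ωₙ² = 400, so ωₙ = 20 rad/s.

ωₙ = 20 rad/s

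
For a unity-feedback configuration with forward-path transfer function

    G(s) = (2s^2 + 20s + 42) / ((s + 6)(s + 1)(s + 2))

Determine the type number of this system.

Type 0

The denominator has no factor of s at the origin — no free integrator — so this is a Type 0 system.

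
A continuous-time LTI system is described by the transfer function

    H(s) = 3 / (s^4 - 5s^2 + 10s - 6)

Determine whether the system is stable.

unstable

The denominator s^4 - 5s^2 + 10s - 6 factors as (s + 3)(s^2 - 2s + 2)(s - 1), giving poles at s = -3, 1 + j, 1 - j, 1.
Since the pole(s) at s = 1 + j, 1 - j, 1 lie in the right half-plane, the system is unstable.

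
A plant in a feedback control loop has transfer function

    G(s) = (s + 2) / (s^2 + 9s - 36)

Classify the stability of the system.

unstable

The denominator s^2 + 9s - 36 factors as (s - 3)(s + 12), giving poles at s = 3, -12.
Since the pole(s) at s = 3 lie in the right half-plane, the system is unstable.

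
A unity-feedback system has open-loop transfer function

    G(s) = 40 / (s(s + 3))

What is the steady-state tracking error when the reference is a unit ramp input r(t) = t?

e_ss = 0.07500

G(s) has one pole at the origin.
This is a Type 1 system. Kv = lim_{s→0} s·G(s) = 40/3.
e_ss = 1/Kv = 1/(40/3) = 3/40 ≈ 0.07500.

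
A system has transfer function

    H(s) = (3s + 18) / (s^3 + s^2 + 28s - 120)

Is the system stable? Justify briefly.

The denominator s^3 + s^2 + 28s - 120 factors as (s^2 + 4s + 40)(s - 3), giving poles at s = -2 ± 6j, 3.
Since the pole(s) at s = 3 lie in the right half-plane, the system is unstable.

unstable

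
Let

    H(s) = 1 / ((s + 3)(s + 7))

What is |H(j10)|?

Substitute s = j10: numerator = 1, denominator = -79 + j100.
|H(j10)| = |1| / |-79 + j100| = 1 / 127.44 ≈ 0.007847.

|H(j10)| ≈ 0.007847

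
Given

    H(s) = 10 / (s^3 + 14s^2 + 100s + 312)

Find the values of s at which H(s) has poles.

The poles are the roots of the denominator s^3 + 14s^2 + 100s + 312 = 0.
Trying s = -6: the polynomial evaluates to 0, so (s + 6) is a factor.
Dividing out leaves s^2 + 8s + 52 = 0.
The quadratic formula then gives s = -4 ± 6j.

s = -4 ± 6j, -6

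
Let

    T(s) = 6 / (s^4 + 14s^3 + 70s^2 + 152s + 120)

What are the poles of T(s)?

s = -3 + j, -3 - j, -2, -6

The poles are the roots of the denominator s^4 + 14s^3 + 70s^2 + 152s + 120 = 0.
Trying s = -2: the polynomial evaluates to 0, so (s + 2) is a factor.
Dividing out leaves s^3 + 12s^2 + 46s + 60 = 0.
This factors further as (s^2 + 6s + 10)(s + 6) = 0.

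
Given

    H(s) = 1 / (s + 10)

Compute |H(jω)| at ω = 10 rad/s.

|H(j10)| ≈ 0.07071

Substitute s = j10: numerator = 1, denominator = 10 + j10.
|H(j10)| = |1| / |10 + j10| = 1 / 14.142 ≈ 0.07071.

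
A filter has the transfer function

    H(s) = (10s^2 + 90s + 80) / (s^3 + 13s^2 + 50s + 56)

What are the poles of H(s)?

s = -4, -2, -7

The poles are the roots of the denominator s^3 + 13s^2 + 50s + 56 = 0.
Trying s = -4: the polynomial evaluates to 0, so (s + 4) is a factor.
Dividing out leaves s^2 + 9s + 14 = 0.
Factoring the quadratic: (s + 2)(s + 7) = 0.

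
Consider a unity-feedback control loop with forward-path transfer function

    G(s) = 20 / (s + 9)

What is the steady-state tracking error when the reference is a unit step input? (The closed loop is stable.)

G(s) has no poles at the origin.
This is a Type 0 system. Kp = lim_{s→0} G(s) = 20/9.
e_ss = 1/(1 + Kp) = 1/(1 + 20/9) = 9/29 ≈ 0.3103.

e_ss = 0.3103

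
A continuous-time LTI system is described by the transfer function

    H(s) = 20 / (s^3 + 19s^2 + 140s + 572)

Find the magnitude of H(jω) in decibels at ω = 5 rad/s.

|H(j5)|_dB ≈ -29.3 dB

Substitute s = j5: numerator = 20, denominator = 97 + j575.
|H(j5)| = |20| / |97 + j575| = 20 / 583.12 ≈ 0.03430.
In decibels: 20·log₁₀(0.03430) ≈ -29.3 dB.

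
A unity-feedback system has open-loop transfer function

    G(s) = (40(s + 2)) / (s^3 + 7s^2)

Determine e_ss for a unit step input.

G(s) has 2 poles at the origin.
This is a Type 2 system; for a step input the steady-state error is zero.

e_ss = 0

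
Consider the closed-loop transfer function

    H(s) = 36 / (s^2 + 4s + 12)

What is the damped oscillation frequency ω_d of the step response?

ω_d ≈ 2.828 rad/s

Comparing s^2 + 4s + 12 to s^2 + 2ζωₙs + ωₙ²: ωₙ = √12 ≈ 3.464 rad/s and ζ = 4/(2·√12) ≈ 0.5774.
ζωₙ = 4/2 = 2, so ω_d = ωₙ√(1−ζ²) = √(ωₙ² − (ζωₙ)²) = √(12 − 2²) = √8 ≈ 2.828 rad/s.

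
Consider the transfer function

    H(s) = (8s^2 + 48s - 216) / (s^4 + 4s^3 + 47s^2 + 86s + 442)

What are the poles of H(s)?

s = -1 + 5j, -1 - 5j, -1 + 4j, -1 - 4j

The poles are the roots of the denominator s^4 + 4s^3 + 47s^2 + 86s + 442 = 0.
No real roots exist; factor into two real quadratics: (s^2 + 2s + 26)(s^2 + 2s + 17) = 0.
Each quadratic gives a conjugate pair via the quadratic formula.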